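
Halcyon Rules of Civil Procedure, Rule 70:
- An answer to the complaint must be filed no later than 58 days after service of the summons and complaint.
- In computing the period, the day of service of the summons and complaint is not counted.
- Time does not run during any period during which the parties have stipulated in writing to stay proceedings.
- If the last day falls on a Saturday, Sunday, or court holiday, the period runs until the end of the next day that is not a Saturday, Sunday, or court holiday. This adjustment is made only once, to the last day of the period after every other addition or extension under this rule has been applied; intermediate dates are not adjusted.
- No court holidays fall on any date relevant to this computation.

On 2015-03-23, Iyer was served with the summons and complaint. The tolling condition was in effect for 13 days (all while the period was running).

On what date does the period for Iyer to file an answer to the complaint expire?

June 2, 2015

58 days after 2015-03-23 is May 20, 2015.
Tolling adds 13 days: May 20, 2015 + 13 days = June 2, 2015.
June 2, 2015 is a Tuesday and not a court holiday, so no extension applies.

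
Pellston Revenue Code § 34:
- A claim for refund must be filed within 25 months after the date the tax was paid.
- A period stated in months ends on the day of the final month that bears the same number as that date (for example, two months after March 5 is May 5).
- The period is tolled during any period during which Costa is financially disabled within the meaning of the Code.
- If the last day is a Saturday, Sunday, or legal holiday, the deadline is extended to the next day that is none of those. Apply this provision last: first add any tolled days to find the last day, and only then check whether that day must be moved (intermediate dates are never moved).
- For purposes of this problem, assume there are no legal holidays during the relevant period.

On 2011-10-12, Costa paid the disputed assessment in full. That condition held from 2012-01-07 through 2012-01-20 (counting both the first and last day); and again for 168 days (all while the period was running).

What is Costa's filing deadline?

May 13, 2014

25 months after 2011-10-12 is November 12, 2013.
From January 7, 2012 through January 20, 2012 inclusive is 14 days; tolling adds 14 days: November 12, 2013 + 14 days = November 26, 2013.
Tolling adds 168 days: November 26, 2013 + 168 days = May 13, 2014.
May 13, 2014 is a Tuesday and not a legal holiday, so no extension applies.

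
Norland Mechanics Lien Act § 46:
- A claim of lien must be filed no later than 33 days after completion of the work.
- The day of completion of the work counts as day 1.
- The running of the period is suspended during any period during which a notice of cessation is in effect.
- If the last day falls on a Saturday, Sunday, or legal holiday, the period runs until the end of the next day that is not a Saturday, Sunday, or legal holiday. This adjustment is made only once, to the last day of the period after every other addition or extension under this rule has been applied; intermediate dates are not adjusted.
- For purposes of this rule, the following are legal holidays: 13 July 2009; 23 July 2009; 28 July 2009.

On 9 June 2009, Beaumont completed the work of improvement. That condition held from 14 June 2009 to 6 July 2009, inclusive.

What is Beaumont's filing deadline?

August 3, 2009

Counting 9 June 2009 as day 1, day 33 is July 11, 2009.
From June 14, 2009 through July 6, 2009 inclusive is 23 days; tolling adds 23 days: July 11, 2009 + 23 days = August 3, 2009.
August 3, 2009 is a Monday and not a legal holiday, so no extension applies.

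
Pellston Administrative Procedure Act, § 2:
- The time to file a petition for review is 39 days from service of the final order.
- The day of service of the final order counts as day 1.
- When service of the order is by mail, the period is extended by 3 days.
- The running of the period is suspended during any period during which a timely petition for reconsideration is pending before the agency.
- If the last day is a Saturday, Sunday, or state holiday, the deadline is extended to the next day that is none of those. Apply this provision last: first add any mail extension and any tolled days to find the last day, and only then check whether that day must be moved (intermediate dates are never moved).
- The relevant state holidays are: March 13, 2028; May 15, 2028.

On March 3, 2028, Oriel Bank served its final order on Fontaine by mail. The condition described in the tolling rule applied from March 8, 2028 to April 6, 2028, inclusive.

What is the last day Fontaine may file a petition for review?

Counting March 3, 2028 as day 1, day 39 is April 10, 2028.
Service was by mail, adding 3 days: April 10, 2028 + 3 days = April 13, 2028.
From March 8, 2028 through April 6, 2028 inclusive is 30 days; tolling adds 30 days: April 13, 2028 + 30 days = May 13, 2028.
May 13, 2028 is Saturday; May 14, 2028 is Sunday; May 15, 2028 is a listed holiday. The next qualifying day is May 16, 2028.

May 16, 2028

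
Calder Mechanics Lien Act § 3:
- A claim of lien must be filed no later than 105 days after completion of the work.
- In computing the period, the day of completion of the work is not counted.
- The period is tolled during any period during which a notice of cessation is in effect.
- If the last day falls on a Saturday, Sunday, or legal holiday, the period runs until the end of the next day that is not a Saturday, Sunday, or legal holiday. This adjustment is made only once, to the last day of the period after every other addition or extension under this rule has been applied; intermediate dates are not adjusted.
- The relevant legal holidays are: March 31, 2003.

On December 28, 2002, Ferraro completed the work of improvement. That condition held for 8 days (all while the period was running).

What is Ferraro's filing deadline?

April 21, 2003

105 days after December 28, 2002 is April 12, 2003.
Tolling adds 8 days: April 12, 2003 + 8 days = April 20, 2003.
April 20, 2003 is Sunday. The next qualifying day is April 21, 2003.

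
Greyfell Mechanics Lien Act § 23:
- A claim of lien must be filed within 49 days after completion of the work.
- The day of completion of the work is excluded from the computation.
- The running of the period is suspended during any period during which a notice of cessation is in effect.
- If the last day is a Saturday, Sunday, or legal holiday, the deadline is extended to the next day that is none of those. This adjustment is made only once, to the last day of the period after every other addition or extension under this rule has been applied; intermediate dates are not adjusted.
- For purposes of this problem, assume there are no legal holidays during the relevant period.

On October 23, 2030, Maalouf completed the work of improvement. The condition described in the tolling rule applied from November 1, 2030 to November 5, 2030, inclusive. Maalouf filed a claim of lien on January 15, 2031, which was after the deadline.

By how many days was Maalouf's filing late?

30 days

49 days after October 23, 2030 is December 11, 2030.
From November 1, 2030 through November 5, 2030 inclusive is 5 days; tolling adds 5 days: December 11, 2030 + 5 days = December 16, 2030.
December 16, 2030 is a Monday and not a legal holiday, so no extension applies.
The deadline is December 16, 2030; from December 16, 2030 to January 15, 2031 is 30 days.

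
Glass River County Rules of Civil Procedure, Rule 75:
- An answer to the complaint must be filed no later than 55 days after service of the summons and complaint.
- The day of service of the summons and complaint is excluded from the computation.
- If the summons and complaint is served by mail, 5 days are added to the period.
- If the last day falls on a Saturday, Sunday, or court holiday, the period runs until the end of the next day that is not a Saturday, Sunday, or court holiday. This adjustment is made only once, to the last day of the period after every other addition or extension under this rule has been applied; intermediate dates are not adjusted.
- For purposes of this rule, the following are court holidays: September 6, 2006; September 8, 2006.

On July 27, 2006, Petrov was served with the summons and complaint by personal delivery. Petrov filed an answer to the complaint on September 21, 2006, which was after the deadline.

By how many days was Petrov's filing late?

1 day

55 days after July 27, 2006 is September 20, 2006.
Service was not by mail, so no mail extension applies.
September 20, 2006 is a Wednesday and not a court holiday, so no extension applies.
The deadline is September 20, 2006; from September 20, 2006 to September 21, 2006 is 1 days.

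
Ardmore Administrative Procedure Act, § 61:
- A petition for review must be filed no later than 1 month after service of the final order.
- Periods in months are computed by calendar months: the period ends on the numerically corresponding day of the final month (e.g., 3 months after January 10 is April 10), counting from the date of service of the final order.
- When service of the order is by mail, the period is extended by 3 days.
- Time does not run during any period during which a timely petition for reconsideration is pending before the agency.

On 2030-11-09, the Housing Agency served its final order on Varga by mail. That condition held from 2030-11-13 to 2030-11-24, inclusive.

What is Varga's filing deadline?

1 month after 2030-11-09 is December 9, 2030.
Service was by mail, adding 3 days: December 9, 2030 + 3 days = December 12, 2030.
From November 13, 2030 through November 24, 2030 inclusive is 12 days; tolling adds 12 days: December 12, 2030 + 12 days = December 24, 2030.

December 24, 2030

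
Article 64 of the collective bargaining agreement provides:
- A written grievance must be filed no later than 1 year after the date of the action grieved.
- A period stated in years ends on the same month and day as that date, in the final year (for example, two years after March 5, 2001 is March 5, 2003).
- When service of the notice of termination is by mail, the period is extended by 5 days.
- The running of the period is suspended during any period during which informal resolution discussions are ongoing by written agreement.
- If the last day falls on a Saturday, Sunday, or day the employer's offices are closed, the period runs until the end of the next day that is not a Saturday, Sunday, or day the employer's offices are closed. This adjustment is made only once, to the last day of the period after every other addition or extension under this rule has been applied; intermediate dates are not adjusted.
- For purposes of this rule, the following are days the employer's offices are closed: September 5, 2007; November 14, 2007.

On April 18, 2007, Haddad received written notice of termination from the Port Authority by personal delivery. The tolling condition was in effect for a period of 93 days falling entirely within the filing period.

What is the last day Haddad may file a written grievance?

1 year after April 18, 2007 is April 18, 2008.
Service was not by mail, so no mail extension applies.
Tolling adds 93 days: April 18, 2008 + 93 days = July 20, 2008.
July 20, 2008 is Sunday. The next qualifying day is July 21, 2008.

July 21, 2008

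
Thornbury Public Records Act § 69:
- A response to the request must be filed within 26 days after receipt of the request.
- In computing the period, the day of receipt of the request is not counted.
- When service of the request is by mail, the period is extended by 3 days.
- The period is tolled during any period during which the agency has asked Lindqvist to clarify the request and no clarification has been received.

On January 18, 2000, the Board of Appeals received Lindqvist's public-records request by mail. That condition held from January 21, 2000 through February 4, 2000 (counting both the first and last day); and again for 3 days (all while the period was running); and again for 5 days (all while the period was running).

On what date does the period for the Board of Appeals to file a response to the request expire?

March 10, 2000

26 days after January 18, 2000 is February 13, 2000.
Service was by mail, adding 3 days: February 13, 2000 + 3 days = February 16, 2000.
From January 21, 2000 through February 4, 2000 inclusive is 15 days; tolling adds 15 days: February 16, 2000 + 15 days = March 2, 2000.
Tolling adds 3 days: March 2, 2000 + 3 days = March 5, 2000.
Tolling adds 5 days: March 5, 2000 + 5 days = March 10, 2000.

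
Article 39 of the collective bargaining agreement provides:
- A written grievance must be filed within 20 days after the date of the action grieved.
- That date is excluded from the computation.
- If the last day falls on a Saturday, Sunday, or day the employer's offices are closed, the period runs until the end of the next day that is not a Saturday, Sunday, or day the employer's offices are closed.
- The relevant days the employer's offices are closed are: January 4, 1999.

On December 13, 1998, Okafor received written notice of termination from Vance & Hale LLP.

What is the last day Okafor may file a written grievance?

January 5, 1999

20 days after December 13, 1998 is January 2, 1999.
January 2, 1999 is Saturday; January 3, 1999 is Sunday; January 4, 1999 is a listed holiday. The next qualifying day is January 5, 1999.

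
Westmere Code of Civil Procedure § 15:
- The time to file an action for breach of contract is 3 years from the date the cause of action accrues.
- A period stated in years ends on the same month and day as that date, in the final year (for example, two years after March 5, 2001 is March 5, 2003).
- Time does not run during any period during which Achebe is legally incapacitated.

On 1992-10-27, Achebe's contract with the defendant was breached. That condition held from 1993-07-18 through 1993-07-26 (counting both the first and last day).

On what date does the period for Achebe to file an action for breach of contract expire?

3 years after 1992-10-27 is October 27, 1995.
From July 18, 1993 through July 26, 1993 inclusive is 9 days; tolling adds 9 days: October 27, 1995 + 9 days = November 5, 1995.

November 5, 1995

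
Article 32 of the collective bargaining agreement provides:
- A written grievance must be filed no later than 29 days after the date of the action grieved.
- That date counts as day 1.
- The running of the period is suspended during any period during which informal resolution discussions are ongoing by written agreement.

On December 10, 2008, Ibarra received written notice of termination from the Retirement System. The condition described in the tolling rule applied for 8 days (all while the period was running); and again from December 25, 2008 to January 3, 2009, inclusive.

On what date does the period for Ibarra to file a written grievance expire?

January 25, 2009

Counting December 10, 2008 as day 1, day 29 is January 7, 2009.
Tolling adds 8 days: January 7, 2009 + 8 days = January 15, 2009.
From December 25, 2008 through January 3, 2009 inclusive is 10 days; tolling adds 10 days: January 15, 2009 + 10 days = January 25, 2009.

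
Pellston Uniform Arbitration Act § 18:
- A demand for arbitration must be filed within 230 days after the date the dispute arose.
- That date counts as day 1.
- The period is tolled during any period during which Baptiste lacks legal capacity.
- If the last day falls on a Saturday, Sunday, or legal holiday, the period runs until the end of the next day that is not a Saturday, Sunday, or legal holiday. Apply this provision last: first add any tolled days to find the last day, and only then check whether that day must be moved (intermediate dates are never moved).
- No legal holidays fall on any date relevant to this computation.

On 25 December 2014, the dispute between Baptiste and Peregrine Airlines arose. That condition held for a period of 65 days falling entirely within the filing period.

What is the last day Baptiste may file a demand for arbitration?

Counting 25 December 2014 as day 1, day 230 is August 11, 2015.
Tolling adds 65 days: August 11, 2015 + 65 days = October 15, 2015.
October 15, 2015 is a Thursday and not a legal holiday, so no extension applies.

October 15, 2015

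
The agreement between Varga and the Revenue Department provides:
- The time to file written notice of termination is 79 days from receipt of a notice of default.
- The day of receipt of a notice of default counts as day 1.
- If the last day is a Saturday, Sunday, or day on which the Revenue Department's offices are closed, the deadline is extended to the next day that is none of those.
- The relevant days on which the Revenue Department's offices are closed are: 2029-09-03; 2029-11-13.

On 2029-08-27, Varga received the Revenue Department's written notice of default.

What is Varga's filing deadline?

Counting 2029-08-27 as day 1, day 79 is November 13, 2029.
November 13, 2029 is a listed holiday. The next qualifying day is November 14, 2029.

November 14, 2029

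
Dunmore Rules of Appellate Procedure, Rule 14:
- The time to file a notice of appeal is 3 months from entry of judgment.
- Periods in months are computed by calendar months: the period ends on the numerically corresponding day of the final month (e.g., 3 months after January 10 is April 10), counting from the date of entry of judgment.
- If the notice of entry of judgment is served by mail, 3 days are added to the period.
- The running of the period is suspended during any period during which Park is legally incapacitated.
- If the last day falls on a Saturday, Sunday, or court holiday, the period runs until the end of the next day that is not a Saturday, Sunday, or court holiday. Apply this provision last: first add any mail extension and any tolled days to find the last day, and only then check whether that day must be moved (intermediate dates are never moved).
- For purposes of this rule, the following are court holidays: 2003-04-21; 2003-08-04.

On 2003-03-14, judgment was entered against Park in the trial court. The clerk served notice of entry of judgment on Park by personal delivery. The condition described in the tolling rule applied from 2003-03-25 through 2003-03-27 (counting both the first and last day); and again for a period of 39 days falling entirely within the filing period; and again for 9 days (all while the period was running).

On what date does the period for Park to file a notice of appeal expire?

3 months after 2003-03-14 is June 14, 2003.
Service was not by mail, so no mail extension applies.
From March 25, 2003 through March 27, 2003 inclusive is 3 days; tolling adds 3 days: June 14, 2003 + 3 days = June 17, 2003.
Tolling adds 39 days: June 17, 2003 + 39 days = July 26, 2003.
Tolling adds 9 days: July 26, 2003 + 9 days = August 4, 2003.
August 4, 2003 is a listed holiday. The next qualifying day is August 5, 2003.

August 5, 2003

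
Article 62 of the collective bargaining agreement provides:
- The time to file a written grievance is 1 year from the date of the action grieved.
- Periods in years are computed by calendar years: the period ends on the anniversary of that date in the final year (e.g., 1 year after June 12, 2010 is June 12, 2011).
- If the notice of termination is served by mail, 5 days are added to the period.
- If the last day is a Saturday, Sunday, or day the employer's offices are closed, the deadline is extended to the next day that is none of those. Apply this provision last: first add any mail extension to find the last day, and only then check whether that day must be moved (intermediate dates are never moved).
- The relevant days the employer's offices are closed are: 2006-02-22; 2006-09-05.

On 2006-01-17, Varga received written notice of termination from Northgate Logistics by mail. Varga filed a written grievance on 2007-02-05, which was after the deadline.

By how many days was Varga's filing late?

14 days

1 year after 2006-01-17 is January 17, 2007.
Service was by mail, adding 5 days: January 17, 2007 + 5 days = January 22, 2007.
January 22, 2007 is a Monday and not a day the employer's offices are closed, so no extension applies.
The deadline is January 22, 2007; from January 22, 2007 to February 5, 2007 is 14 days.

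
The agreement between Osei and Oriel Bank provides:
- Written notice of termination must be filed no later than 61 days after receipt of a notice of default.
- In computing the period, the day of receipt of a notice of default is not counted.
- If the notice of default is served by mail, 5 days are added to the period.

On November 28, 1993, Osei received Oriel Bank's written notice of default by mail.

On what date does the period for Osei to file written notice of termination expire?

February 2, 1994

61 days after November 28, 1993 is January 28, 1994.
Service was by mail, adding 5 days: January 28, 1994 + 5 days = February 2, 1994.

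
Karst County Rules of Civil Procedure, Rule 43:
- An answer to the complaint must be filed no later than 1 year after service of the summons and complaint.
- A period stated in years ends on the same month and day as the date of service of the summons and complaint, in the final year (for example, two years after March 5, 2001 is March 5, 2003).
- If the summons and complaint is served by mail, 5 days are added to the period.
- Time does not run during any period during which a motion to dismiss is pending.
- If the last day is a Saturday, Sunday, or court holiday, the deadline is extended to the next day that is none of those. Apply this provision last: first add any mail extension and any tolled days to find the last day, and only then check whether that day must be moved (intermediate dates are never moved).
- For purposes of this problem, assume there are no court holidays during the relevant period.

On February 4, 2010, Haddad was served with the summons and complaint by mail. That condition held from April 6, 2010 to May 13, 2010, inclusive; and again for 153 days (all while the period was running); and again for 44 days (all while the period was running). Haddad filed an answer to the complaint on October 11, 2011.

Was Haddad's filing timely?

No

1 year after February 4, 2010 is February 4, 2011.
Service was by mail, adding 5 days: February 4, 2011 + 5 days = February 9, 2011.
From April 6, 2010 through May 13, 2010 inclusive is 38 days; tolling adds 38 days: February 9, 2011 + 38 days = March 19, 2011.
Tolling adds 153 days: March 19, 2011 + 153 days = August 19, 2011.
Tolling adds 44 days: August 19, 2011 + 44 days = October 2, 2011.
October 2, 2011 is Sunday. The next qualifying day is October 3, 2011.
The deadline is October 3, 2011; the filing on October 11, 2011 is after that date.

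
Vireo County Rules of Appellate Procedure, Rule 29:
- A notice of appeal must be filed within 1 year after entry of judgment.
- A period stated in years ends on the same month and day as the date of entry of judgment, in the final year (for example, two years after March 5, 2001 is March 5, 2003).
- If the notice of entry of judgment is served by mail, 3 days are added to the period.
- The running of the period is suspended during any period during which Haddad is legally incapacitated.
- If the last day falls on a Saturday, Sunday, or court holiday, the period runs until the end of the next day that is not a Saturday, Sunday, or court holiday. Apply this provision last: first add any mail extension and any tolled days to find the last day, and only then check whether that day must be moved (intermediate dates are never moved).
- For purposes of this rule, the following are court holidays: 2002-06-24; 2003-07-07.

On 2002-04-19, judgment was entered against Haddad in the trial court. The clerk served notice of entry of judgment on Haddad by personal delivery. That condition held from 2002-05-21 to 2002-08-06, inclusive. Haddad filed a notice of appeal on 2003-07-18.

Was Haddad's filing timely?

No

1 year after 2002-04-19 is April 19, 2003.
Service was not by mail, so no mail extension applies.
From May 21, 2002 through August 6, 2002 inclusive is 78 days; tolling adds 78 days: April 19, 2003 + 78 days = July 6, 2003.
July 6, 2003 is Sunday; July 7, 2003 is a listed holiday. The next qualifying day is July 8, 2003.
The deadline is July 8, 2003; the filing on July 18, 2003 is after that date.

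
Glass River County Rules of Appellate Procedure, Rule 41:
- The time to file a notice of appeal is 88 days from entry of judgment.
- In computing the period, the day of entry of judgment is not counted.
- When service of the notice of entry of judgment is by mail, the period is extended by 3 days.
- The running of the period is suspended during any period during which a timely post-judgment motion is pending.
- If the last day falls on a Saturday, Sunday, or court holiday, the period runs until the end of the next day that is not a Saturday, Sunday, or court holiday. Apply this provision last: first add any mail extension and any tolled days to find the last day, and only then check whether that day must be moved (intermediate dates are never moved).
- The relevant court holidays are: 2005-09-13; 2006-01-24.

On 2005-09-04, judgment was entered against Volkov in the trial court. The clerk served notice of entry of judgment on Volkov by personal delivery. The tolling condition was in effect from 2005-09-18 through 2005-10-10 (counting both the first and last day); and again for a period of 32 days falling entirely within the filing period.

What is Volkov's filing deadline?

88 days after 2005-09-04 is December 1, 2005.
Service was not by mail, so no mail extension applies.
From September 18, 2005 through October 10, 2005 inclusive is 23 days; tolling adds 23 days: December 1, 2005 + 23 days = December 24, 2005.
Tolling adds 32 days: December 24, 2005 + 32 days = January 25, 2006.
January 25, 2006 is a Wednesday and not a court holiday, so no extension applies.

January 25, 2006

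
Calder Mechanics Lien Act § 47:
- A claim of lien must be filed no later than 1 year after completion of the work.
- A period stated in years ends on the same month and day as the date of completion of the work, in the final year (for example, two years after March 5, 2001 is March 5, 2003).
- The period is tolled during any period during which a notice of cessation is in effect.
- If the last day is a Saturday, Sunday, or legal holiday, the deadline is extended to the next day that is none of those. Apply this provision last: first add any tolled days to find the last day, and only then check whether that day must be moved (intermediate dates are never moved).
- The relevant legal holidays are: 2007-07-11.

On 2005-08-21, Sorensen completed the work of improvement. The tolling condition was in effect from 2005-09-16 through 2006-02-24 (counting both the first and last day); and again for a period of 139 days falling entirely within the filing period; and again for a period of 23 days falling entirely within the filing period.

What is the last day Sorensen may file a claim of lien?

July 12, 2007

1 year after 2005-08-21 is August 21, 2006.
From September 16, 2005 through February 24, 2006 inclusive is 162 days; tolling adds 162 days: August 21, 2006 + 162 days = January 30, 2007.
Tolling adds 139 days: January 30, 2007 + 139 days = June 18, 2007.
Tolling adds 23 days: June 18, 2007 + 23 days = July 11, 2007.
July 11, 2007 is a listed holiday. The next qualifying day is July 12, 2007.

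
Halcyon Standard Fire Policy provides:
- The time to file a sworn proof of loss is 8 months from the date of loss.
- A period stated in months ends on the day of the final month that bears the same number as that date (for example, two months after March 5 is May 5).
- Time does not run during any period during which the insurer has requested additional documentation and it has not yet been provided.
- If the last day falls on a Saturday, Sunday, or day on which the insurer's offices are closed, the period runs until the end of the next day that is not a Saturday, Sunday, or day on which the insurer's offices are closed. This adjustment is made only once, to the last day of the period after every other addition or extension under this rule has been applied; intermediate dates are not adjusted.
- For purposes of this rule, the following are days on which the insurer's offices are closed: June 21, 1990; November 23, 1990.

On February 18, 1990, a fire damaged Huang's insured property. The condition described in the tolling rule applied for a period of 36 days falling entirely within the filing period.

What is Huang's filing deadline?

8 months after February 18, 1990 is October 18, 1990.
Tolling adds 36 days: October 18, 1990 + 36 days = November 23, 1990.
November 23, 1990 is a listed holiday; November 24, 1990 is Saturday; November 25, 1990 is Sunday. The next qualifying day is November 26, 1990.

November 26, 1990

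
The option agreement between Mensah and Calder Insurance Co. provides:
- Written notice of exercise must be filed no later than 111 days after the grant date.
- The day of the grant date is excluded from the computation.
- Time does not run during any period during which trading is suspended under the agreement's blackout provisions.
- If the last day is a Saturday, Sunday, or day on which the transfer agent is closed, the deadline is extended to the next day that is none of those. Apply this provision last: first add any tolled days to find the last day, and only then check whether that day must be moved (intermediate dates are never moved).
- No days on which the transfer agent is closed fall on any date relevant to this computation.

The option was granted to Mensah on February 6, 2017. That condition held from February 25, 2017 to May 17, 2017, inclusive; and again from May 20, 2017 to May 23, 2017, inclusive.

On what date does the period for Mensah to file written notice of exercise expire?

August 22, 2017

111 days after February 6, 2017 is May 28, 2017.
From February 25, 2017 through May 17, 2017 inclusive is 82 days; tolling adds 82 days: May 28, 2017 + 82 days = August 18, 2017.
From May 20, 2017 through May 23, 2017 inclusive is 4 days; tolling adds 4 days: August 18, 2017 + 4 days = August 22, 2017.
August 22, 2017 is a Tuesday and not a day on which the transfer agent is closed, so no extension applies.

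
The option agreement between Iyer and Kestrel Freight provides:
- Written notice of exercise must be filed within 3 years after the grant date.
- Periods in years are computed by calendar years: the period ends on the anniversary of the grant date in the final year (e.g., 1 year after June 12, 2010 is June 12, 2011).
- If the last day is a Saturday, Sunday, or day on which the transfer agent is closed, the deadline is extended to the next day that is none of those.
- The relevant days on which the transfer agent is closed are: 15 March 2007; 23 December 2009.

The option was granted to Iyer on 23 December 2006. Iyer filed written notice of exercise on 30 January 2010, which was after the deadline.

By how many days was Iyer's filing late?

3 years after 23 December 2006 is December 23, 2009.
December 23, 2009 is a listed holiday. The next qualifying day is December 24, 2009.
The deadline is December 24, 2009; from December 24, 2009 to January 30, 2010 is 37 days.

37 days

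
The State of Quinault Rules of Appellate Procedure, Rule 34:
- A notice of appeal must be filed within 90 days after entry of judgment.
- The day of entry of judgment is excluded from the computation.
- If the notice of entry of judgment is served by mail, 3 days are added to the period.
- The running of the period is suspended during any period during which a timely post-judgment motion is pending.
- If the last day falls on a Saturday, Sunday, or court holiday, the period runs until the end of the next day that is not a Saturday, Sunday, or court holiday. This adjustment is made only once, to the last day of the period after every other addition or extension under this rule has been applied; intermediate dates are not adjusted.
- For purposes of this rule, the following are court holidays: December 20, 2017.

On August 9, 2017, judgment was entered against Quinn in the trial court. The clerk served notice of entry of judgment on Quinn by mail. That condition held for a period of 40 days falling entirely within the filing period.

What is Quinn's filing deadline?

90 days after August 9, 2017 is November 7, 2017.
Service was by mail, adding 3 days: November 7, 2017 + 3 days = November 10, 2017.
Tolling adds 40 days: November 10, 2017 + 40 days = December 20, 2017.
December 20, 2017 is a listed holiday. The next qualifying day is December 21, 2017.

December 21, 2017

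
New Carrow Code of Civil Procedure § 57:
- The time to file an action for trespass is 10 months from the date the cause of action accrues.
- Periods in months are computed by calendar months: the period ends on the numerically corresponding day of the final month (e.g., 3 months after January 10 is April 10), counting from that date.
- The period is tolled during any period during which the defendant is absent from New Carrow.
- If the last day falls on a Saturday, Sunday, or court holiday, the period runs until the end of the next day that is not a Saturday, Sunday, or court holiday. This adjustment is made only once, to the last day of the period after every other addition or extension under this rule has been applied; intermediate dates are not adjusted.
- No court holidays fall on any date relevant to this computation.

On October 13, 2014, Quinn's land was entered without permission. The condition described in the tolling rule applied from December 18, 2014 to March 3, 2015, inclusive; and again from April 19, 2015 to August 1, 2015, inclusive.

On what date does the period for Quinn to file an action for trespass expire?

February 10, 2016

10 months after October 13, 2014 is August 13, 2015.
From December 18, 2014 through March 3, 2015 inclusive is 76 days; tolling adds 76 days: August 13, 2015 + 76 days = October 28, 2015.
From April 19, 2015 through August 1, 2015 inclusive is 105 days; tolling adds 105 days: October 28, 2015 + 105 days = February 10, 2016.
February 10, 2016 is a Wednesday and not a court holiday, so no extension applies.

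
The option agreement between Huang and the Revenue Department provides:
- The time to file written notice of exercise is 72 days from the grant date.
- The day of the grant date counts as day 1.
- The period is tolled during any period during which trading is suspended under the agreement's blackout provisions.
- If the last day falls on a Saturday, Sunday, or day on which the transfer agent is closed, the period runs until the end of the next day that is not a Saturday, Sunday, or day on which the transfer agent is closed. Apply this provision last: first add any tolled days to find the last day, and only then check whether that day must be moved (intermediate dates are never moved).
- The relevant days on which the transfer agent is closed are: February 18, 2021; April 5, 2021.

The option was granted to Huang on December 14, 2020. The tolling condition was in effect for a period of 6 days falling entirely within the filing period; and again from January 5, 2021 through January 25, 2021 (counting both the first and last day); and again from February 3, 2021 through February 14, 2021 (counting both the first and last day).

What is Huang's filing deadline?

Counting December 14, 2020 as day 1, day 72 is February 23, 2021.
Tolling adds 6 days: February 23, 2021 + 6 days = March 1, 2021.
From January 5, 2021 through January 25, 2021 inclusive is 21 days; tolling adds 21 days: March 1, 2021 + 21 days = March 22, 2021.
From February 3, 2021 through February 14, 2021 inclusive is 12 days; tolling adds 12 days: March 22, 2021 + 12 days = April 3, 2021.
April 3, 2021 is Saturday; April 4, 2021 is Sunday; April 5, 2021 is a listed holiday. The next qualifying day is April 6, 2021.

April 6, 2021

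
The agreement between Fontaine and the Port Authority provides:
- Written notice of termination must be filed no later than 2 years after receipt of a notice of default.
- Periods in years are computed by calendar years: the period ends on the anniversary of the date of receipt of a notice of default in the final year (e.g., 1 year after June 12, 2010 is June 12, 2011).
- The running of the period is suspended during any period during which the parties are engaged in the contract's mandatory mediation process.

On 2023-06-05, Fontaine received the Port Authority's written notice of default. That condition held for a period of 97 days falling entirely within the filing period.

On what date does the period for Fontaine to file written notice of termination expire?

2 years after 2023-06-05 is June 5, 2025.
Tolling adds 97 days: June 5, 2025 + 97 days = September 10, 2025.

September 10, 2025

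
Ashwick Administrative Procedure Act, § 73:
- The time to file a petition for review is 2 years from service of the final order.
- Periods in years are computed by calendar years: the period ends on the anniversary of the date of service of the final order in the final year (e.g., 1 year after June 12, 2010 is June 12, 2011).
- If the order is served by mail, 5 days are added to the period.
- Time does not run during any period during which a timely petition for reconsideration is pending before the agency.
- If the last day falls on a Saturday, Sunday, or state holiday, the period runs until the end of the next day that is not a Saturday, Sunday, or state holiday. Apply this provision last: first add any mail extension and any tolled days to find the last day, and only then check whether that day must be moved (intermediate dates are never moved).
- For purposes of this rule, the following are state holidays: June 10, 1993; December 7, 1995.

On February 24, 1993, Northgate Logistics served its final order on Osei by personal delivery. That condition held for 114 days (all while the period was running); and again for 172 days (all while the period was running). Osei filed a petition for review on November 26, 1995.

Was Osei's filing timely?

Yes

2 years after February 24, 1993 is February 24, 1995.
Service was not by mail, so no mail extension applies.
Tolling adds 114 days: February 24, 1995 + 114 days = June 18, 1995.
Tolling adds 172 days: June 18, 1995 + 172 days = December 7, 1995.
December 7, 1995 is a listed holiday. The next qualifying day is December 8, 1995.
The deadline is December 8, 1995; the filing on November 26, 1995 is on or before that date.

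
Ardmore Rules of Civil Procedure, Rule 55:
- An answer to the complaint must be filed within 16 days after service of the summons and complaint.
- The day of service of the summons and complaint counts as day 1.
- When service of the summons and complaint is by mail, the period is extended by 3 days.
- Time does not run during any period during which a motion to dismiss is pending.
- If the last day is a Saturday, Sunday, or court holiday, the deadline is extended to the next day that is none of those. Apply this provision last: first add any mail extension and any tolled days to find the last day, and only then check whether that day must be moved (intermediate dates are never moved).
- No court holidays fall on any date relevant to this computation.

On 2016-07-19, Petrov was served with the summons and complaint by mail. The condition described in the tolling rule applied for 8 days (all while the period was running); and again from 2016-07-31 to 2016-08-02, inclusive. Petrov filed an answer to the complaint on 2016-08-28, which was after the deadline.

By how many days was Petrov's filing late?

Counting 2016-07-19 as day 1, day 16 is August 3, 2016.
Service was by mail, adding 3 days: August 3, 2016 + 3 days = August 6, 2016.
Tolling adds 8 days: August 6, 2016 + 8 days = August 14, 2016.
From July 31, 2016 through August 2, 2016 inclusive is 3 days; tolling adds 3 days: August 14, 2016 + 3 days = August 17, 2016.
August 17, 2016 is a Wednesday and not a court holiday, so no extension applies.
The deadline is August 17, 2016; from August 17, 2016 to August 28, 2016 is 11 days.

11 days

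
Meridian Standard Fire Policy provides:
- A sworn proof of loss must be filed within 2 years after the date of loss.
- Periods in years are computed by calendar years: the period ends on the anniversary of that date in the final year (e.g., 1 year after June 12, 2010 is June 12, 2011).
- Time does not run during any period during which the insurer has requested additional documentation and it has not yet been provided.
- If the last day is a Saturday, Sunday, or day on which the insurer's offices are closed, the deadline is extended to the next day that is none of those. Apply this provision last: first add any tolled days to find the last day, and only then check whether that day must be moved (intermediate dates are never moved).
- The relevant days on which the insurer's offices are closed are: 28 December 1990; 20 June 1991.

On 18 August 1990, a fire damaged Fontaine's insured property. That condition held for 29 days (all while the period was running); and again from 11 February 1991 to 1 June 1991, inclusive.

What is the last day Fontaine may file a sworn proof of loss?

January 5, 1993

2 years after 18 August 1990 is August 18, 1992.
Tolling adds 29 days: August 18, 1992 + 29 days = September 16, 1992.
From February 11, 1991 through June 1, 1991 inclusive is 111 days; tolling adds 111 days: September 16, 1992 + 111 days = January 5, 1993.
January 5, 1993 is a Tuesday and not a day on which the insurer's offices are closed, so no extension applies.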